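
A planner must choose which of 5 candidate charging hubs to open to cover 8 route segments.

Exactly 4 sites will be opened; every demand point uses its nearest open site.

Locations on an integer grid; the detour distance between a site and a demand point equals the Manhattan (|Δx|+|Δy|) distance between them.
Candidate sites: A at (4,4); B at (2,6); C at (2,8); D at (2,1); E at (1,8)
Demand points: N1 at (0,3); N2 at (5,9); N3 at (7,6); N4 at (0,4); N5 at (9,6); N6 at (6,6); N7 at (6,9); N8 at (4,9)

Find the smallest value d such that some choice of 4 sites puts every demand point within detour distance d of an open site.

7

Open {A, B, C, D}.
  Farthest demand point is N5 at detour distance 7 (to A); all others are ≤ 7.
With {A, B, C, E} the worst case is 7.
With {A, B, D, E} the worst case is 7.
No size-4 selection achieves below 7.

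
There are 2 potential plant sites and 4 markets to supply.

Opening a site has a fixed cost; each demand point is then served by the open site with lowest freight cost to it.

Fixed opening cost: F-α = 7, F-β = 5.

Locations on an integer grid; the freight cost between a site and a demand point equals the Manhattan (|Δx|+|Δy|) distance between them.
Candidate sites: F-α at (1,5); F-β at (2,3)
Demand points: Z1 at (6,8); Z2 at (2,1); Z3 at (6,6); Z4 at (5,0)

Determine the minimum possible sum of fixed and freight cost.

29

Open {F-β}: assign each demand point to its cheapest open site.
  Z1→F-β 9, Z2→F-β 2, Z3→F-β 7, Z4→F-β 6
  freight cost 24, fixed 5 → total 29.
Compare {F-α, F-β}: freight cost 22 + fixed 12 = 34.
Compare {F-α}: freight cost 28 + fixed 7 = 35.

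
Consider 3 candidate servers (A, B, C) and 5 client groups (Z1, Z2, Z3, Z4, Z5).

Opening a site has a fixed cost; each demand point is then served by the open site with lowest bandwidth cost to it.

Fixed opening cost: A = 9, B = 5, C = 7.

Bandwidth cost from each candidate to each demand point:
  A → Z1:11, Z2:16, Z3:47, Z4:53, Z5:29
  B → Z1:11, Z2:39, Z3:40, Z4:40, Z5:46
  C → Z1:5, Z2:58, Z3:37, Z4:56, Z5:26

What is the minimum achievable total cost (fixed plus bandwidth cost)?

Open {A, B, C}: assign each demand point to its cheapest open site.
  Z1→C 5, Z2→A 16, Z3→C 37, Z4→B 40, Z5→C 26
  bandwidth cost 124, fixed 21 → total 145.
Compare {A, B}: bandwidth cost 136 + fixed 14 = 150.
Compare {A, C}: bandwidth cost 137 + fixed 16 = 153.
Compare {B, C}: bandwidth cost 147 + fixed 12 = 159.
All other subsets cost ≥ 150. Minimum total cost: 145.

145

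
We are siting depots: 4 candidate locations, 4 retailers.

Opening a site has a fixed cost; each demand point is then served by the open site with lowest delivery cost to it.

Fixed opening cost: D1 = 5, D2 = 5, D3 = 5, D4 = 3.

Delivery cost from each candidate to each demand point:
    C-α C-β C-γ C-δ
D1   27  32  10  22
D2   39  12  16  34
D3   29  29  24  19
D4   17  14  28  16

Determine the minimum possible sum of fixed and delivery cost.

Open {D1, D4}: assign each demand point to its cheapest open site.
  C-α→D4 17, C-β→D4 14, C-γ→D1 10, C-δ→D4 16
  delivery cost 57, fixed 8 → total 65.
Compare {D1, D2, D4}: delivery cost 55 + fixed 13 = 68.
Compare {D2, D4}: delivery cost 61 + fixed 8 = 69.
Compare {D1, D3, D4}: delivery cost 57 + fixed 13 = 70.
All other subsets cost ≥ 68. Minimum total cost: 65.

65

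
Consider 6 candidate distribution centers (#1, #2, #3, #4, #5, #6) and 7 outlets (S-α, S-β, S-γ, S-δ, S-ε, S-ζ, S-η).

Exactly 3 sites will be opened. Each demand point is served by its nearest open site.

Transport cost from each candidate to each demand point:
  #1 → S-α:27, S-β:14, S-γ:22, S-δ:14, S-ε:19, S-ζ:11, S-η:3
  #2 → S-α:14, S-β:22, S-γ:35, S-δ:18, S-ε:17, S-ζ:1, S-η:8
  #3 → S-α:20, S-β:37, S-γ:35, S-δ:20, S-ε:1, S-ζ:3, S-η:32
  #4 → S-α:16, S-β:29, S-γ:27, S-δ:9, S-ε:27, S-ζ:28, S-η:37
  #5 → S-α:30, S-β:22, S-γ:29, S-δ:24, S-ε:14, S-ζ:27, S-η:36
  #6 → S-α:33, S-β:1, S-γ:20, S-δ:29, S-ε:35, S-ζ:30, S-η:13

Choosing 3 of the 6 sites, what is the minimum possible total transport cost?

Open {#1, #3, #6}.
  S-α→#3 20, S-β→#6 1, S-γ→#6 20, S-δ→#1 14, S-ε→#3 1, S-ζ→#3 3, S-η→#1 3  ⇒ total 62.
Compare {#2, #3, #6}: total 63.
Compare {#3, #4, #6}: total 63.
No size-3 selection does better; minimum is 62.

62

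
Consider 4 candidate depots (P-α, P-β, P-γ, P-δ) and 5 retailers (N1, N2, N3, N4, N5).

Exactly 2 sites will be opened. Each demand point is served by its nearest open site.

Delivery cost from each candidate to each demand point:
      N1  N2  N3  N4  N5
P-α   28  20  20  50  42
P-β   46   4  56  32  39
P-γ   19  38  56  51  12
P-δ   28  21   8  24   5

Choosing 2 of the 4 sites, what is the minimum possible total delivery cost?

69

Open {P-β, P-δ}.
  N1→P-δ 28, N2→P-β 4, N3→P-δ 8, N4→P-δ 24, N5→P-δ 5  ⇒ total 69.
Compare {P-γ, P-δ}: total 77.
Compare {P-α, P-δ}: total 85.
No size-2 selection does better; minimum is 69.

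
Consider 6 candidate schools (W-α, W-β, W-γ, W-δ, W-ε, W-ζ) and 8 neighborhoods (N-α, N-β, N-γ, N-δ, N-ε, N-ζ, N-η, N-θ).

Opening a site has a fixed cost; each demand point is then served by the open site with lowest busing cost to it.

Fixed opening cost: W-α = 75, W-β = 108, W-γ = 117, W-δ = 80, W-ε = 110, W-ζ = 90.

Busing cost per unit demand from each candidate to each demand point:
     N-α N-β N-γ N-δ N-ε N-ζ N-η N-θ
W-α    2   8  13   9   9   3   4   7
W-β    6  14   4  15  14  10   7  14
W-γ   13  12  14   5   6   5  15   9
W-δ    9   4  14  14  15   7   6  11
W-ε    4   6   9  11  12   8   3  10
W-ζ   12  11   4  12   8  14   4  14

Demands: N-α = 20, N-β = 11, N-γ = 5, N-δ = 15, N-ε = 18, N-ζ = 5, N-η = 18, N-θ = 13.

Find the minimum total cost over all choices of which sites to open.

743

Open {W-α}: assign each demand point to its cheapest open site.
  N-α→W-α 20×2=40, N-β→W-α 11×8=88, N-γ→W-α 5×13=65, N-δ→W-α 15×9=135, N-ε→W-α 18×9=162, N-ζ→W-α 5×3=15, N-η→W-α 18×4=72, N-θ→W-α 13×7=91
  busing cost 668, fixed 75 → total 743.
Compare {W-α, W-γ}: busing cost 554 + fixed 192 = 746.
Compare {W-α, W-ζ}: busing cost 605 + fixed 165 = 770.
Compare {W-α, W-δ}: busing cost 624 + fixed 155 = 779.
All other subsets cost ≥ 746. Minimum total cost: 743.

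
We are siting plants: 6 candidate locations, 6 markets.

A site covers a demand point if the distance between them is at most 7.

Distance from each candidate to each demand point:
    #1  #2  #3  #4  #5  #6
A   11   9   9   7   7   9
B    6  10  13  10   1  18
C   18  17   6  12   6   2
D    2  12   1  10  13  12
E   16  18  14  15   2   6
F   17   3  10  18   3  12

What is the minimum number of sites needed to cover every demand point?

4

Coverage sets (demand points within 7 of each site):
  A: {#4, #5}
  B: {#1, #5}
  C: {#3, #5, #6}
  D: {#1, #3}
  E: {#5, #6}
  F: {#2, #5}
No 3 sites suffice: every size-3 union leaves at least one demand point uncovered.
But {A, B, C, F} covers everything, so the minimum is 4.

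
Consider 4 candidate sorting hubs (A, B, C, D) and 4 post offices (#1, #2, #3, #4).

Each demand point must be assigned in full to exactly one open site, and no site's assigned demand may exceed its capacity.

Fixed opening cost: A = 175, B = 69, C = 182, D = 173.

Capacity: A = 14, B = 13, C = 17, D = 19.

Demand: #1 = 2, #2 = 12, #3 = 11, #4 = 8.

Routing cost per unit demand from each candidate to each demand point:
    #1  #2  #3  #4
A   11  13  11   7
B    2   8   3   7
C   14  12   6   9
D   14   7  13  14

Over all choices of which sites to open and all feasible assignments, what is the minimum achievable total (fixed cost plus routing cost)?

Open {A, B, D}; cheapest assignment that respects the capacities:
  A (cap 14, load 8): #4 — cost 8×7 = 56
  B (cap 13, load 13): #1, #3 — cost 2×2 + 11×3 = 37
  D (cap 19, load 12): #2 — cost 12×7 = 84
  Shipping 177, fixed 417 → total 594.
  Any other capacity-feasible assignment to {A, B, D} ships for at least 177.
Compare {B, C, D}: its best feasible assignment gives total 617.
Compare {A, B, C}: its best feasible assignment gives total 663.
Every other set of open sites that can feasibly serve all demand totals ≥ 617 even under its best assignment. Minimum: 594.

594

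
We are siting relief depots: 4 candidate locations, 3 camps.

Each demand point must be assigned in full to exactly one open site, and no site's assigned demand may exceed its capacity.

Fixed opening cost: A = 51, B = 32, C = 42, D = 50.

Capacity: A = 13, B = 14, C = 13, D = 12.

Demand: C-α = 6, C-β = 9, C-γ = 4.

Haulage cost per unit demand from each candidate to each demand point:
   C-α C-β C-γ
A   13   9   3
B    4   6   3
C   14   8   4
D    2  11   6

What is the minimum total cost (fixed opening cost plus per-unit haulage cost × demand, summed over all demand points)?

160

Open {B, D}; cheapest assignment that respects the capacities:
  B (cap 14, load 13): C-β, C-γ — cost 9×6 + 4×3 = 66
  D (cap 12, load 6): C-α — cost 6×2 = 12
  Shipping 78, fixed 82 → total 160.
  Any other capacity-feasible assignment to {B, D} ships for at least 78.
Compare {B, C}: its best feasible assignment gives total 182.
Compare {C, D}: its best feasible assignment gives total 192.
Every other set of open sites that can feasibly serve all demand totals ≥ 182 even under its best assignment. Minimum: 160.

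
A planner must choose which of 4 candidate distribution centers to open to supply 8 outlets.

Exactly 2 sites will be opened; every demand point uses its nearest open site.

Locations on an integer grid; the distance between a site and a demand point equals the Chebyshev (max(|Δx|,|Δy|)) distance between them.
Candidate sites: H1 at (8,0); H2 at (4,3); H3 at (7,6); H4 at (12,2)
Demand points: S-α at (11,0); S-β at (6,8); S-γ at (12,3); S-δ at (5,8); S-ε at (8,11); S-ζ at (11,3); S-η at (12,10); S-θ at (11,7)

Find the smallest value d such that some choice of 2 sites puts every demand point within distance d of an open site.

5

Open {H1, H3}.
  Farthest demand point is S-ε at distance 5 (to H3); all others are ≤ 5.
With {H3, H4} the worst case is 5.
With {H2, H3} the worst case is 6.
No size-2 selection achieves below 5.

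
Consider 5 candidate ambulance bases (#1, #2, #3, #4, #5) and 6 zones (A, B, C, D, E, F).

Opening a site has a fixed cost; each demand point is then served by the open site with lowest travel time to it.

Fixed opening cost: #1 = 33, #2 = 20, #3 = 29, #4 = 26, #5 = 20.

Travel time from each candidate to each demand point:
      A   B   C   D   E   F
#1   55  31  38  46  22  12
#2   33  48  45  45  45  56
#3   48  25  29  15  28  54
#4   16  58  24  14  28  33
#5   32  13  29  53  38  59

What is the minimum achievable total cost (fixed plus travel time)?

Open {#4, #5}: assign each demand point to its cheapest open site.
  A→#4 16, B→#5 13, C→#4 24, D→#4 14, E→#4 28, F→#4 33
  travel time 128, fixed 46 → total 174.
Compare {#1, #4}: travel time 119 + fixed 59 = 178.
Compare {#1, #4, #5}: travel time 101 + fixed 79 = 180.
Compare {#2, #4, #5}: travel time 128 + fixed 66 = 194.
All other subsets cost ≥ 178. Minimum total cost: 174.

174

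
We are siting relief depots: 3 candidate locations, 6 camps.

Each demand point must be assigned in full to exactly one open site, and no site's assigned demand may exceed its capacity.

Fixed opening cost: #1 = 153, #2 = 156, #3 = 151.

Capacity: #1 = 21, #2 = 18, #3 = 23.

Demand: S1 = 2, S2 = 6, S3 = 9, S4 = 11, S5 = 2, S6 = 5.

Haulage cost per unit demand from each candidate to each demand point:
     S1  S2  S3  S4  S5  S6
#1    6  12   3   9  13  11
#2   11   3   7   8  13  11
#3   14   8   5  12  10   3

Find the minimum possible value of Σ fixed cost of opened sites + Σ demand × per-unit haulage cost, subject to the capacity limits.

Open {#2, #3}; cheapest assignment that respects the capacities:
  #2 (cap 18, load 17): S2, S4 — cost 6×3 + 11×8 = 106
  #3 (cap 23, load 18): S1, S3, S5, S6 — cost 2×14 + 9×5 + 2×10 + 5×3 = 108
  Shipping 214, fixed 307 → total 521.
  Any other capacity-feasible assignment to {#2, #3} ships for at least 214.
Compare {#1, #2}: its best feasible assignment gives total 535.
Compare {#1, #3}: its best feasible assignment gives total 541.
Every other set of open sites that can feasibly serve all demand totals ≥ 535 even under its best assignment. Minimum: 521.

521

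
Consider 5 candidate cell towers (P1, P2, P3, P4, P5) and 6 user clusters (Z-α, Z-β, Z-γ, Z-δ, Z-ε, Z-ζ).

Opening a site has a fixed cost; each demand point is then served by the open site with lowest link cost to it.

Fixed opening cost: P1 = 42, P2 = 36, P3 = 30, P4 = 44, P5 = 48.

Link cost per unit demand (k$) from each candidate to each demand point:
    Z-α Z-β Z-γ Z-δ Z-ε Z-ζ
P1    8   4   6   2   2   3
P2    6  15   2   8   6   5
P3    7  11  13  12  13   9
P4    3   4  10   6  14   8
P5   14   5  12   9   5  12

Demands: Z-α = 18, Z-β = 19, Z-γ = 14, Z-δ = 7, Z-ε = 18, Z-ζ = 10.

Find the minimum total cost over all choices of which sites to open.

Open {P1, P2, P4}: assign each demand point to its cheapest open site.
  Z-α→P4 18×3=54, Z-β→P1 19×4=76, Z-γ→P2 14×2=28, Z-δ→P1 7×2=14, Z-ε→P1 18×2=36, Z-ζ→P1 10×3=30
  link cost 238, fixed 122 → total 360.
Compare {P1, P2}: link cost 292 + fixed 78 = 370.
Compare {P1, P4}: link cost 294 + fixed 86 = 380.
Compare {P1, P2, P3, P4}: link cost 238 + fixed 152 = 390.
All other subsets cost ≥ 370. Minimum total cost: 360.

360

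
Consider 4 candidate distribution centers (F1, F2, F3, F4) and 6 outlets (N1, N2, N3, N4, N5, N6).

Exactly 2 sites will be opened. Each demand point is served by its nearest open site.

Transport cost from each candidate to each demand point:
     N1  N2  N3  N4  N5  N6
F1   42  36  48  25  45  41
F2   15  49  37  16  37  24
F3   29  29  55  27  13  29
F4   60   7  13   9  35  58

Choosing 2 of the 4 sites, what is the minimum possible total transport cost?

100

Open {F3, F4}.
  N1→F3 29, N2→F4 7, N3→F4 13, N4→F4 9, N5→F3 13, N6→F3 29  ⇒ total 100.
Compare {F2, F4}: total 103.
Compare {F2, F3}: total 134.
No size-2 selection does better; minimum is 100.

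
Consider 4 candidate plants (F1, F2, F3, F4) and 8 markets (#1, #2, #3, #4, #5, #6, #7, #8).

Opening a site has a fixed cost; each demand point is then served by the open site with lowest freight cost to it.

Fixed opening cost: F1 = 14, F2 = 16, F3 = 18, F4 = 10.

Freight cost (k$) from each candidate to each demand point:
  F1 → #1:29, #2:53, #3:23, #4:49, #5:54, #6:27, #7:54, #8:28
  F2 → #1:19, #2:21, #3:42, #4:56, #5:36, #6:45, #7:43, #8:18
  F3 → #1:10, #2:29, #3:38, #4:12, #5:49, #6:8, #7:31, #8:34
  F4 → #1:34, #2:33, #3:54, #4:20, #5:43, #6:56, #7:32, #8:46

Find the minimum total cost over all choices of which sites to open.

207

Open {F1, F2, F3}: assign each demand point to its cheapest open site.
  #1→F3 10, #2→F2 21, #3→F1 23, #4→F3 12, #5→F2 36, #6→F3 8, #7→F3 31, #8→F2 18
  freight cost 159, fixed 48 → total 207.
Compare {F2, F3}: freight cost 174 + fixed 34 = 208.
Compare {F1, F2, F3, F4}: freight cost 159 + fixed 58 = 217.
Compare {F2, F3, F4}: freight cost 174 + fixed 44 = 218.
All other subsets cost ≥ 208. Minimum total cost: 207.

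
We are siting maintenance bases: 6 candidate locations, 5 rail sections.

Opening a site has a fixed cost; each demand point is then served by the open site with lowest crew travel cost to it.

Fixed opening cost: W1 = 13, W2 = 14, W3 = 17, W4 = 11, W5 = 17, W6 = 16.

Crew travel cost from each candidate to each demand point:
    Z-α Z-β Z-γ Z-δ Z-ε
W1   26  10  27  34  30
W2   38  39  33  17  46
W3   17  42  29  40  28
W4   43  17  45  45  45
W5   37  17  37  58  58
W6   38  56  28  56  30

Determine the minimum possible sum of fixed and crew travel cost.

137

Open {W1, W2}: assign each demand point to its cheapest open site.
  Z-α→W1 26, Z-β→W1 10, Z-γ→W1 27, Z-δ→W2 17, Z-ε→W1 30
  crew travel cost 110, fixed 27 → total 137.
Compare {W1}: crew travel cost 127 + fixed 13 = 140.
Compare {W1, W2, W3}: crew travel cost 99 + fixed 44 = 143.
Compare {W1, W3}: crew travel cost 116 + fixed 30 = 146.
All other subsets cost ≥ 140. Minimum total cost: 137.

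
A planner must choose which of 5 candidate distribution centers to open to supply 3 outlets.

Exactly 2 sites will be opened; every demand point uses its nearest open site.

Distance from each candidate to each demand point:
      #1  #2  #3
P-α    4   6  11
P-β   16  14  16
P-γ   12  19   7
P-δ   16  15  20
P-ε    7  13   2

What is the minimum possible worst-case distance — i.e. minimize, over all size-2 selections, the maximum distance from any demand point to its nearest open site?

6

Open {P-α, P-ε}.
  Farthest demand point is #2 at distance 6 (to P-α); all others are ≤ 6.
With {P-α, P-γ} the worst case is 7.
With {P-α, P-β} the worst case is 11.
No size-2 selection achieves below 6.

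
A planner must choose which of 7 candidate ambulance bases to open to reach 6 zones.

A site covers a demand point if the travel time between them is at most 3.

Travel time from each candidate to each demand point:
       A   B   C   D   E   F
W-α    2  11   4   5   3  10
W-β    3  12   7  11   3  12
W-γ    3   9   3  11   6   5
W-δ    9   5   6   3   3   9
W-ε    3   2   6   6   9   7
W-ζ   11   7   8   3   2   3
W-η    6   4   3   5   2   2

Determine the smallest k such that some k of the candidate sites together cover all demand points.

Coverage sets (demand points within 3 of each site):
  W-α: {A, E}
  W-β: {A, E}
  W-γ: {A, C}
  W-δ: {D, E}
  W-ε: {A, B}
  W-ζ: {D, E, F}
  W-η: {C, E, F}
No 2 sites suffice: every size-2 union leaves at least one demand point uncovered.
But {W-γ, W-ε, W-ζ} covers everything, so the minimum is 3.

3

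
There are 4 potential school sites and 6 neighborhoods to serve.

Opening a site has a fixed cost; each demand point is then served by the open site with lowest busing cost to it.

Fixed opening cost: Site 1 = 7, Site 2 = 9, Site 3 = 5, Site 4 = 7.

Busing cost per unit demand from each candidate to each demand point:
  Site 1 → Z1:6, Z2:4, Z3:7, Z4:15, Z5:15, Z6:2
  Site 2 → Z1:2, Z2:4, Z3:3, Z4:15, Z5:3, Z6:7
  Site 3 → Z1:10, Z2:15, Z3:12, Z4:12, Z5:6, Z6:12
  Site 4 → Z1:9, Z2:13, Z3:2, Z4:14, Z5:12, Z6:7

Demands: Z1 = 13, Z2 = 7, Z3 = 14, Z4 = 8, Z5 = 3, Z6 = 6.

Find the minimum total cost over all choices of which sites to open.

227

Open {Site 1, Site 2, Site 3, Site 4}: assign each demand point to its cheapest open site.
  Z1→Site 2 13×2=26, Z2→Site 1 7×4=28, Z3→Site 4 14×2=28, Z4→Site 3 8×12=96, Z5→Site 2 3×3=9, Z6→Site 1 6×2=12
  busing cost 199, fixed 28 → total 227.
Compare {Site 1, Site 2, Site 3}: busing cost 213 + fixed 21 = 234.
Compare {Site 1, Site 2, Site 4}: busing cost 215 + fixed 23 = 238.
Compare {Site 2, Site 3, Site 4}: busing cost 229 + fixed 21 = 250.
All other subsets cost ≥ 234. Minimum total cost: 227.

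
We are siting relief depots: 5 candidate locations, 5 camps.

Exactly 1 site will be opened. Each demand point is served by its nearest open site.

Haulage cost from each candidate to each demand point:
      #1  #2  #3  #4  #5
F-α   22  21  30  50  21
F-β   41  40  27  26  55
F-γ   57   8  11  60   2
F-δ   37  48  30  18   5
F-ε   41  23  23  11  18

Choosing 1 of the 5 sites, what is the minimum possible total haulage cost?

Open {F-ε}.
  #1→F-ε 41, #2→F-ε 23, #3→F-ε 23, #4→F-ε 11, #5→F-ε 18  ⇒ total 116.
Compare {F-γ}: total 138.
Compare {F-δ}: total 138.
No size-1 selection does better; minimum is 116.

116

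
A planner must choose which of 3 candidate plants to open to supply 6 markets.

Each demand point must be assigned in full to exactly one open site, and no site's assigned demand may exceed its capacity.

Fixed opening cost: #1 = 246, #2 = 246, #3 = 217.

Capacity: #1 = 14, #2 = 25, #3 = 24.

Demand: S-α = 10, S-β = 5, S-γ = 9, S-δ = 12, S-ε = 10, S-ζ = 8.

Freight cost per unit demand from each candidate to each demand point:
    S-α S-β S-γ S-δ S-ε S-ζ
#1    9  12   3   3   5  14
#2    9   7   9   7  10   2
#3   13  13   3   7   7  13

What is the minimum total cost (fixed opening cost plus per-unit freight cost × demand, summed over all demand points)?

983

Open {#1, #2, #3}; cheapest assignment that respects the capacities:
  #1 (cap 14, load 12): S-δ — cost 12×3 = 36
  #2 (cap 25, load 23): S-α, S-β, S-ζ — cost 10×9 + 5×7 + 8×2 = 141
  #3 (cap 24, load 19): S-γ, S-ε — cost 9×3 + 10×7 = 97
  Shipping 274, fixed 709 → total 983.
  Any other capacity-feasible assignment to {#1, #2, #3} ships for at least 274.
Total demand is 54 and no other set of sites has combined capacity ≥ 54, so {#1, #2, #3} is the only feasible choice of open sites. Minimum: 983.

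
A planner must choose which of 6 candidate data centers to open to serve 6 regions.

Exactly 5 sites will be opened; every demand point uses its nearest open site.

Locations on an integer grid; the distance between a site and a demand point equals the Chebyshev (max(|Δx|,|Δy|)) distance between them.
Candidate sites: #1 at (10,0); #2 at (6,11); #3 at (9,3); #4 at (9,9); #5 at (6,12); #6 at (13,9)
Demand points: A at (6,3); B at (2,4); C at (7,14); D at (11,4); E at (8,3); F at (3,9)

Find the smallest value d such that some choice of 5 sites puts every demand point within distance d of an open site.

Open {#1, #2, #3, #4, #5}.
  Farthest demand point is B at distance 7 (to #2); all others are ≤ 7.
With {#1, #2, #3, #4, #6} the worst case is 7.
With {#1, #2, #3, #5, #6} the worst case is 7.
No size-5 selection achieves below 7.

7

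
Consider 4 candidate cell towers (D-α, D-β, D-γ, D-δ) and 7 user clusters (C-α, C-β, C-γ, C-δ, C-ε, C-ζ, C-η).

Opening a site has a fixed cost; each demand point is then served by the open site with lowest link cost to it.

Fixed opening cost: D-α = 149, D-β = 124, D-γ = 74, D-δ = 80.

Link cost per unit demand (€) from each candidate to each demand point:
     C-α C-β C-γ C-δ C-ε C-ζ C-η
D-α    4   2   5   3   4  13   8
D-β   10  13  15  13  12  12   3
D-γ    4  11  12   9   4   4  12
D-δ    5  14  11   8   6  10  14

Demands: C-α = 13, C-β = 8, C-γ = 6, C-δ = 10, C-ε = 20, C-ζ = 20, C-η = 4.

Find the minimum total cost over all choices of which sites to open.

Open {D-α, D-γ}: assign each demand point to its cheapest open site.
  C-α→D-α 13×4=52, C-β→D-α 8×2=16, C-γ→D-α 6×5=30, C-δ→D-α 10×3=30, C-ε→D-α 20×4=80, C-ζ→D-γ 20×4=80, C-η→D-α 4×8=32
  link cost 320, fixed 223 → total 543.
Compare {D-γ}: link cost 510 + fixed 74 = 584.
Compare {D-α, D-γ, D-δ}: link cost 320 + fixed 303 = 623.
Compare {D-α, D-β, D-γ}: link cost 300 + fixed 347 = 647.
All other subsets cost ≥ 584. Minimum total cost: 543.

543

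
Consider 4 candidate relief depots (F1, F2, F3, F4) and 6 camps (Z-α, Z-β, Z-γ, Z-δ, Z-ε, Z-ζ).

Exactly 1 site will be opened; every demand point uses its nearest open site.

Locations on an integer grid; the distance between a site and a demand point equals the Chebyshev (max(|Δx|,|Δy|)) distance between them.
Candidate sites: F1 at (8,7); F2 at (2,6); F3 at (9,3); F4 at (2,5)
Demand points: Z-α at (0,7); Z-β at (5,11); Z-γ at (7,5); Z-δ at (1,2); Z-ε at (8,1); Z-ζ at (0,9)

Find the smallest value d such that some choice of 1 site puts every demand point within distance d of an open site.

Open {F2}.
  Farthest demand point is Z-ε at distance 6 (to F2); all others are ≤ 6.
With {F4} the worst case is 6.
With {F1} the worst case is 8.
No size-1 selection achieves below 6.

6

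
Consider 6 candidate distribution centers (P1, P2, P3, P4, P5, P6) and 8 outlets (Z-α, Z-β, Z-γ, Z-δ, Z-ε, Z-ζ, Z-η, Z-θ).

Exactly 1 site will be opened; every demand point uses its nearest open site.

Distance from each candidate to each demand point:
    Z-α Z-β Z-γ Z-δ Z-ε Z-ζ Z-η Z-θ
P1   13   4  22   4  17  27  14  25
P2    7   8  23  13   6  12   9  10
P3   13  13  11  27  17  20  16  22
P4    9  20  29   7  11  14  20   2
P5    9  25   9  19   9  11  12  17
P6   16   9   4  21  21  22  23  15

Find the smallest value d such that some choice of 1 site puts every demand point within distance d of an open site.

Open {P2}.
  Farthest demand point is Z-γ at distance 23 (to P2); all others are ≤ 23.
With {P6} the worst case is 23.
With {P5} the worst case is 25.
No size-1 selection achieves below 23.

23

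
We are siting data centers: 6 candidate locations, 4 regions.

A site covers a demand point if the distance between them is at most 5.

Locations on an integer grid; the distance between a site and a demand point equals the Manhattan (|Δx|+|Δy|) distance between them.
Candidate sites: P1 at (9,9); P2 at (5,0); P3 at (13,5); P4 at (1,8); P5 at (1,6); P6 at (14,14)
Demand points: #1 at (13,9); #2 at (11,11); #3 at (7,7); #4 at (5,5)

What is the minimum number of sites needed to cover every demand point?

2

Coverage sets (demand points within 5 of each site):
  P1: {#1, #2, #3}
  P2: {#4}
  P3: {#1}
  P4: {}
  P5: {#4}
  P6: {}
No single site covers all 4 demand points.
But {P1, P2} covers everything, so the minimum is 2.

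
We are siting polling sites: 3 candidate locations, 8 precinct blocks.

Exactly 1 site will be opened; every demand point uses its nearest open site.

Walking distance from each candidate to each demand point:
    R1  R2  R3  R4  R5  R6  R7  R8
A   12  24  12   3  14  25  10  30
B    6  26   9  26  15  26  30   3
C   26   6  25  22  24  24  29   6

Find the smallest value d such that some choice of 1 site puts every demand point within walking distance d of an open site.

Open {C}.
  Farthest demand point is R7 at walking distance 29 (to C); all others are ≤ 29.
With {A} the worst case is 30.
With {B} the worst case is 30.
No size-1 selection achieves below 29.

29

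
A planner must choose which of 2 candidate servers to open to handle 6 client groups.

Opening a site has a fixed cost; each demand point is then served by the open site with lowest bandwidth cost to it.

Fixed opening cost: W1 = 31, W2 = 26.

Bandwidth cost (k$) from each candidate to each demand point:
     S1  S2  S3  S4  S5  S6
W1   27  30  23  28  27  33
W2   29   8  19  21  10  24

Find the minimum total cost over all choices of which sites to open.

Open {W2}: assign each demand point to its cheapest open site.
  S1→W2 29, S2→W2 8, S3→W2 19, S4→W2 21, S5→W2 10, S6→W2 24
  bandwidth cost 111, fixed 26 → total 137.
Compare {W1, W2}: bandwidth cost 109 + fixed 57 = 166.
Compare {W1}: bandwidth cost 168 + fixed 31 = 199.

137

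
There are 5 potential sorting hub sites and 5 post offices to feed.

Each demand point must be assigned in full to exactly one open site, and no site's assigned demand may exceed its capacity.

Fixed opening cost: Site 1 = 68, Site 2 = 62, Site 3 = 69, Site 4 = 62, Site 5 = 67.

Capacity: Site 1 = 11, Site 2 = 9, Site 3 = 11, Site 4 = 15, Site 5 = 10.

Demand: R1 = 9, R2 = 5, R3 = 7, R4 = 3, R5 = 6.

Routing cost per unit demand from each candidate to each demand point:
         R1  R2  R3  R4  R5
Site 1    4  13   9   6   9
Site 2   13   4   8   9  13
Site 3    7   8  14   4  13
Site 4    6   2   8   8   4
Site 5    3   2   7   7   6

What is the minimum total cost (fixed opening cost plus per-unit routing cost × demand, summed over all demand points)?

332

Open {Site 2, Site 4, Site 5}; cheapest assignment that respects the capacities:
  Site 2 (cap 9, load 7): R3 — cost 7×8 = 56
  Site 4 (cap 15, load 14): R2, R4, R5 — cost 5×2 + 3×8 + 6×4 = 58
  Site 5 (cap 10, load 9): R1 — cost 9×3 = 27
  Shipping 141, fixed 191 → total 332.
  Any other capacity-feasible assignment to {Site 2, Site 4, Site 5} ships for at least 141.
Compare {Site 1, Site 4, Site 5}: its best feasible assignment gives total 337.
Compare {Site 1, Site 2, Site 4}: its best feasible assignment gives total 342.
Every other set of open sites that can feasibly serve all demand totals ≥ 337 even under its best assignment. Minimum: 332.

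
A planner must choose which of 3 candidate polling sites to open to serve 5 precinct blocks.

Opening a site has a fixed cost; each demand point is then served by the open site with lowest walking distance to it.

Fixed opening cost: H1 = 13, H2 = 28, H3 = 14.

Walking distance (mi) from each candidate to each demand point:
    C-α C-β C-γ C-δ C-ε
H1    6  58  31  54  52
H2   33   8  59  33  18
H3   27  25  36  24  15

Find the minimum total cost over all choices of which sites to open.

Open {H1, H3}: assign each demand point to its cheapest open site.
  C-α→H1 6, C-β→H3 25, C-γ→H1 31, C-δ→H3 24, C-ε→H3 15
  walking distance 101, fixed 27 → total 128.
Compare {H1, H2}: walking distance 96 + fixed 41 = 137.
Compare {H1, H2, H3}: walking distance 84 + fixed 55 = 139.
Compare {H3}: walking distance 127 + fixed 14 = 141.
All other subsets cost ≥ 137. Minimum total cost: 128.

128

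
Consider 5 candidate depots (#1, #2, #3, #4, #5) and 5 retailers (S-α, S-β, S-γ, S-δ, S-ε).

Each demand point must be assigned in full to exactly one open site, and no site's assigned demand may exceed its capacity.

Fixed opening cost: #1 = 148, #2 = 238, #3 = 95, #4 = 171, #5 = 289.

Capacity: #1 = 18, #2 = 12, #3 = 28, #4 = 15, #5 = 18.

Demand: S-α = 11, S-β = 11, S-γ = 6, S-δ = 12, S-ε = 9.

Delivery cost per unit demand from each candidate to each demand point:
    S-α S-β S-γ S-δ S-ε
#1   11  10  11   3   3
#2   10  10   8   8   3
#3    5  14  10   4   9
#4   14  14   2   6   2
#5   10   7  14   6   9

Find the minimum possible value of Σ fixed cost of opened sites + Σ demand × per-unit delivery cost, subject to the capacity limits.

657

Open {#1, #3, #4}; cheapest assignment that respects the capacities:
  #1 (cap 18, load 11): S-β — cost 11×10 = 110
  #3 (cap 28, load 23): S-α, S-δ — cost 11×5 + 12×4 = 103
  #4 (cap 15, load 15): S-γ, S-ε — cost 6×2 + 9×2 = 30
  Shipping 243, fixed 414 → total 657.
  Any other capacity-feasible assignment to {#1, #3, #4} ships for at least 243.
Compare {#2, #3, #4}: its best feasible assignment gives total 747.
Compare {#3, #4, #5}: its best feasible assignment gives total 765.
Every other set of open sites that can feasibly serve all demand totals ≥ 747 even under its best assignment. Minimum: 657.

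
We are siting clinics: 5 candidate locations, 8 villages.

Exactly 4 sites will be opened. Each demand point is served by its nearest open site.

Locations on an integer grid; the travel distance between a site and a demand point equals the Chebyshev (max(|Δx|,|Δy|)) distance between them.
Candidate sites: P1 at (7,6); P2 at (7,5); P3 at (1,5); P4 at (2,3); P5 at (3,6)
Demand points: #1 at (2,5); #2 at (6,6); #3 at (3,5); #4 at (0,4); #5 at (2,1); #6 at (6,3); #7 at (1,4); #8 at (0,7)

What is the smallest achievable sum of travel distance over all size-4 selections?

Open {P2, P3, P4, P5}.
  #1→P3 1, #2→P2 1, #3→P5 1, #4→P3 1, #5→P4 2, #6→P2 2, #7→P3 1, #8→P3 2  ⇒ total 11.
Compare {P1, P2, P3, P4}: total 12.
Compare {P1, P3, P4, P5}: total 12.
No size-4 selection does better; minimum is 11.

11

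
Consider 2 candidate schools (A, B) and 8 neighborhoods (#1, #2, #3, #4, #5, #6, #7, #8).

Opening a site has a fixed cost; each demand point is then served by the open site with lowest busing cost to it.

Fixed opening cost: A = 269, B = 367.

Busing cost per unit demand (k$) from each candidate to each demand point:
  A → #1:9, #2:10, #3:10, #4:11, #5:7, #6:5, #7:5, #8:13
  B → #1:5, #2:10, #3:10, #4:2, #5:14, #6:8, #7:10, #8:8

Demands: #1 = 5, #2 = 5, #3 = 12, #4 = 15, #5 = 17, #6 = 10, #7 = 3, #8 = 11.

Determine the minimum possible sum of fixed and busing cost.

976

Open {A}: assign each demand point to its cheapest open site.
  #1→A 5×9=45, #2→A 5×10=50, #3→A 12×10=120, #4→A 15×11=165, #5→A 17×7=119, #6→A 10×5=50, #7→A 3×5=15, #8→A 11×13=143
  busing cost 707, fixed 269 → total 976.
Compare {B}: busing cost 661 + fixed 367 = 1028.
Compare {A, B}: busing cost 497 + fixed 636 = 1133.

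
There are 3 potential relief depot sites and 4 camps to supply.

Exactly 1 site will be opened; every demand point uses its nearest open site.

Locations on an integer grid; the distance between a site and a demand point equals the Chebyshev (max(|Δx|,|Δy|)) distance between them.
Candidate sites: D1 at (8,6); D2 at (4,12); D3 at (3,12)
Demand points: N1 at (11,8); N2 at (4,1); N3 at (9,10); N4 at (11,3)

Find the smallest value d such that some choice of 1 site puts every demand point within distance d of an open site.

5

Open {D1}.
  Farthest demand point is N2 at distance 5 (to D1); all others are ≤ 5.
With {D2} the worst case is 11.
With {D3} the worst case is 11.
No size-1 selection achieves below 5.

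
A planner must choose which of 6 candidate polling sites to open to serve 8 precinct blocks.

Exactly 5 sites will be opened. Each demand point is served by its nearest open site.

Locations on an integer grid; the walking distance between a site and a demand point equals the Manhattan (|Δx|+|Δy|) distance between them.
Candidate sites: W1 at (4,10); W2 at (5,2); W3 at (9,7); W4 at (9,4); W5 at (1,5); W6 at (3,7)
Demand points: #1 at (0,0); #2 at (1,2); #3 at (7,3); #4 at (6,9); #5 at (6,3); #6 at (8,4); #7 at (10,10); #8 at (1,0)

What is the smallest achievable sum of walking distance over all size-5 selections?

Open {W1, W2, W3, W4, W5}.
  #1→W5 6, #2→W5 3, #3→W2 3, #4→W1 3, #5→W2 2, #6→W4 1, #7→W3 4, #8→W5 5  ⇒ total 27.
Compare {W1, W2, W4, W5, W6}: total 29.
Compare {W1, W3, W4, W5, W6}: total 29.
No size-5 selection does better; minimum is 27.

27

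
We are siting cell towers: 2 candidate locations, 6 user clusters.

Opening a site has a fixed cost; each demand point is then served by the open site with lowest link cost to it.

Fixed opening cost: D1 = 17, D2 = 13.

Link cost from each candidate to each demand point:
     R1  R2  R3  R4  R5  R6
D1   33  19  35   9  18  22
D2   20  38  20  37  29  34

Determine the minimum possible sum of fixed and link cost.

Open {D1, D2}: assign each demand point to its cheapest open site.
  R1→D2 20, R2→D1 19, R3→D2 20, R4→D1 9, R5→D1 18, R6→D1 22
  link cost 108, fixed 30 → total 138.
Compare {D1}: link cost 136 + fixed 17 = 153.
Compare {D2}: link cost 178 + fixed 13 = 191.

138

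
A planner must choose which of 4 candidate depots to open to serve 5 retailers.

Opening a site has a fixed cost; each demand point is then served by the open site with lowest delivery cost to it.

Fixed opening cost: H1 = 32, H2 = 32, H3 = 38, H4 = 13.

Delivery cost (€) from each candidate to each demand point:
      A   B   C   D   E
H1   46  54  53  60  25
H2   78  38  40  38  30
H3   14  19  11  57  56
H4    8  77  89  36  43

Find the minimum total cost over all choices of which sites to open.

168

Open {H3, H4}: assign each demand point to its cheapest open site.
  A→H4 8, B→H3 19, C→H3 11, D→H4 36, E→H4 43
  delivery cost 117, fixed 51 → total 168.
Compare {H2, H3}: delivery cost 112 + fixed 70 = 182.
Compare {H1, H3, H4}: delivery cost 99 + fixed 83 = 182.
Compare {H2, H3, H4}: delivery cost 104 + fixed 83 = 187.
All other subsets cost ≥ 182. Minimum total cost: 168.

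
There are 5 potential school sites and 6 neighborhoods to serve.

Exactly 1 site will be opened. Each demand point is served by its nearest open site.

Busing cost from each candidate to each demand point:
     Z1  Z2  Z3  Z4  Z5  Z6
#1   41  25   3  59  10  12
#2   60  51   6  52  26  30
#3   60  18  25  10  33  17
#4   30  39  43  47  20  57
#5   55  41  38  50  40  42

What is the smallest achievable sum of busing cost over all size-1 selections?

150

Open {#1}.
  Z1→#1 41, Z2→#1 25, Z3→#1 3, Z4→#1 59, Z5→#1 10, Z6→#1 12  ⇒ total 150.
Compare {#3}: total 163.
Compare {#2}: total 225.
No size-1 selection does better; minimum is 150.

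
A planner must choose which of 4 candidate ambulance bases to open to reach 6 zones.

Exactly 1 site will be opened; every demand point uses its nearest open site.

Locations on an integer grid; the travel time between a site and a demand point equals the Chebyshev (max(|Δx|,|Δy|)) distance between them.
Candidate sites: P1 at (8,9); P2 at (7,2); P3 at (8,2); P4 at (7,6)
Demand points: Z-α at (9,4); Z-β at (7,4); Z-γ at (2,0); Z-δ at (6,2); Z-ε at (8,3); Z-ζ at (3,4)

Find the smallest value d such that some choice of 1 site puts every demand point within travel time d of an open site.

Open {P2}.
  Farthest demand point is Z-γ at travel time 5 (to P2); all others are ≤ 5.
With {P3} the worst case is 6.
With {P4} the worst case is 6.
No size-1 selection achieves below 5.

5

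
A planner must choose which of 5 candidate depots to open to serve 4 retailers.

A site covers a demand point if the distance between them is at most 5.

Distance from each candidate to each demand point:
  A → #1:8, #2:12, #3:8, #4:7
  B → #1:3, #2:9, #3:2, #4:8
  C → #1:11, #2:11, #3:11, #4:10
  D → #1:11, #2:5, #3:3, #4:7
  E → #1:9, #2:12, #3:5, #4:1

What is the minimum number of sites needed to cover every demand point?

Coverage sets (demand points within 5 of each site):
  A: {}
  B: {#1, #3}
  C: {}
  D: {#2, #3}
  E: {#3, #4}
No 2 sites suffice: every size-2 union leaves at least one demand point uncovered.
But {B, D, E} covers everything, so the minimum is 3.

3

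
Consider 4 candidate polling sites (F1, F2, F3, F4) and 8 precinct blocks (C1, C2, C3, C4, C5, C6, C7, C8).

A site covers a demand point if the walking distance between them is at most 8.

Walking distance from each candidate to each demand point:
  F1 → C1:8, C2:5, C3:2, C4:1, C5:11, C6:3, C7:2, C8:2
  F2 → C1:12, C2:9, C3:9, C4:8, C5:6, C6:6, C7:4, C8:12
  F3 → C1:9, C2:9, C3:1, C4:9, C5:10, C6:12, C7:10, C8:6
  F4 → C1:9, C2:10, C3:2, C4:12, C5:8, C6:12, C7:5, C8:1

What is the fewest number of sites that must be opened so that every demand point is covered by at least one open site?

2

Coverage sets (demand points within 8 of each site):
  F1: {C1, C2, C3, C4, C6, C7, C8}
  F2: {C4, C5, C6, C7}
  F3: {C3, C8}
  F4: {C3, C5, C7, C8}
No single site covers all 8 demand points.
But {F1, F2} covers everything, so the minimum is 2.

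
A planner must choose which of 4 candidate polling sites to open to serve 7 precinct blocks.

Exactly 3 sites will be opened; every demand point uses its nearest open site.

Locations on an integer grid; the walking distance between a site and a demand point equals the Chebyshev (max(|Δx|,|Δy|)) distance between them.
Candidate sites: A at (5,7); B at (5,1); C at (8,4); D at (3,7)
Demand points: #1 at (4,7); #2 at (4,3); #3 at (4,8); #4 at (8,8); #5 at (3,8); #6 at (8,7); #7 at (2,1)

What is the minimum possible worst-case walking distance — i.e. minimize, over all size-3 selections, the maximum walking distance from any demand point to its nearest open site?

3

Open {A, B, C}.
  Farthest demand point is #4 at walking distance 3 (to A); all others are ≤ 3.
With {A, B, D} the worst case is 3.
With {B, C, D} the worst case is 4.
No size-3 selection achieves below 3.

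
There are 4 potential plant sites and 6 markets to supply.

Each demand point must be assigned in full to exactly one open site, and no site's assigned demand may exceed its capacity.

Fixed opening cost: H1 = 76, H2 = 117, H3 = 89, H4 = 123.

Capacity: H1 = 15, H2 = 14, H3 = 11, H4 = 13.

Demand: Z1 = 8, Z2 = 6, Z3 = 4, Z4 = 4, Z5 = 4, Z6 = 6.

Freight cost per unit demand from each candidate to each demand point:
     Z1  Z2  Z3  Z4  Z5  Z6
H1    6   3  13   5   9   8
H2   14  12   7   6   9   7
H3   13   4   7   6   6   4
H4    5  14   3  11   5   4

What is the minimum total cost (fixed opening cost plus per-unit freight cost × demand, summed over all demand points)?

426

Open {H1, H3, H4}; cheapest assignment that respects the capacities:
  H1 (cap 15, load 10): Z2, Z4 — cost 6×3 + 4×5 = 38
  H3 (cap 11, load 10): Z5, Z6 — cost 4×6 + 6×4 = 48
  H4 (cap 13, load 12): Z1, Z3 — cost 8×5 + 4×3 = 52
  Shipping 138, fixed 288 → total 426.
  Any other capacity-feasible assignment to {H1, H3, H4} ships for at least 138.
Compare {H1, H2, H3}: its best feasible assignment gives total 448.
Compare {H1, H2, H4}: its best feasible assignment gives total 478.
Every other set of open sites that can feasibly serve all demand totals ≥ 448 even under its best assignment. Minimum: 426.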